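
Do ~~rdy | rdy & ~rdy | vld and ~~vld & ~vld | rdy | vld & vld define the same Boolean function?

Yes

E1: ~~rdy | rdy & ~rdy | vld
    = ~~rdy | vld   (complement / identity)
    = rdy | vld   (double negation)
E2: ~~vld & ~vld | rdy | vld & vld
    = ~~vld & ~vld | rdy | vld   (idempotence)
    = vld & ~vld | rdy | vld   (double negation)
    = rdy | vld   (complement / identity)
Both reduce to rdy | vld, so they are equivalent.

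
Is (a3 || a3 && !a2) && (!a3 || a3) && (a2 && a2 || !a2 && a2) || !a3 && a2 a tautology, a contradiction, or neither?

neither

(a3 || a3 && !a2) && (!a3 || a3) && (a2 && a2 || !a2 && a2) || !a3 && a2
= (a3 || a3 && !a2) && (a2 && a2 || !a2 && a2) || !a3 && a2   [complement / identity]
= a3 && (a2 && a2 || !a2 && a2) || !a3 && a2   [absorption]
= a3 && a2 || !a3 && a2   [distribution]
= a2   [distribution]
This depends on a2, so it is not a constant.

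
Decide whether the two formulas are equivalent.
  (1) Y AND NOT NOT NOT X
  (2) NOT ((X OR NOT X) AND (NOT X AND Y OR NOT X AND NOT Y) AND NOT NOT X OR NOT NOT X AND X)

No

E1: Y AND NOT NOT NOT X
    = Y AND NOT X   (double negation)
E2: NOT ((X OR NOT X) AND (NOT X AND Y OR NOT X AND NOT Y) AND NOT NOT X OR NOT NOT X AND X)
    = NOT ((NOT X AND Y OR NOT X AND NOT Y) AND NOT NOT X OR NOT NOT X AND X)   (complement / identity)
    = NOT ((NOT X AND Y OR NOT X AND NOT Y) AND NOT NOT X OR X AND X)   (double negation)
    = NOT ((NOT X AND Y OR NOT X AND NOT Y) AND X OR X AND X)   (double negation)
    = NOT (NOT X AND X OR X AND X)   (distribution)
    = NOT X   (distribution)
These differ: at X=0, Y=0, E1 = 0 but E2 = 1.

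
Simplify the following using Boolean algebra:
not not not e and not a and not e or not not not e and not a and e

not not not e and not a and not e or not not not e and not a and e
= not not not e and not a   [distribution]
= not e and not a   [double negation]

not e and not a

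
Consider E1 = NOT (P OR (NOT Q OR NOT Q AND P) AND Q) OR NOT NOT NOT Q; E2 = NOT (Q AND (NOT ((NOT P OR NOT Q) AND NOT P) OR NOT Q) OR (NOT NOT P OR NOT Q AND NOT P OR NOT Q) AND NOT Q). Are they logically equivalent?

E1: NOT (P OR (NOT Q OR NOT Q AND P) AND Q) OR NOT NOT NOT Q
    = NOT (P OR NOT Q AND Q) OR NOT NOT NOT Q   — absorption
    = NOT P OR NOT NOT NOT Q   — complement / identity
    = NOT P OR NOT Q   — double negation
E2: NOT (Q AND (NOT ((NOT P OR NOT Q) AND NOT P) OR NOT Q) OR (NOT NOT P OR NOT Q AND NOT P OR NOT Q) AND NOT Q)
    = NOT (Q AND (NOT ((NOT P OR NOT Q) AND NOT P) OR NOT Q) OR (NOT NOT P OR NOT Q) AND NOT Q)   — absorption
    = NOT (Q AND (NOT NOT P OR NOT Q) OR (NOT NOT P OR NOT Q) AND NOT Q)   — absorption
    = NOT (NOT NOT P OR NOT Q)   — distribution
    = NOT P AND Q   — De Morgan
These differ: at P=0, Q=0, E1 = 1 but E2 = 0.

No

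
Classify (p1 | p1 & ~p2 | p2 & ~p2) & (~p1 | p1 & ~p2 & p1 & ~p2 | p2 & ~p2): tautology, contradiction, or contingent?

contingent

(p1 | p1 & ~p2 | p2 & ~p2) & (~p1 | p1 & ~p2 & p1 & ~p2 | p2 & ~p2)
= (p1 | p1 & ~p2 | p2 & ~p2) & (~p1 | p1 & ~p2 | p2 & ~p2)   [idempotence]
= p1 & ~p1 | p1 & ~p2 | p2 & ~p2   [distribution]
= p1 & ~p1 | p1 & ~p2   [complement / identity]
= p1 & ~p2   [complement / identity]
This depends on p1, p2, so it is not a constant.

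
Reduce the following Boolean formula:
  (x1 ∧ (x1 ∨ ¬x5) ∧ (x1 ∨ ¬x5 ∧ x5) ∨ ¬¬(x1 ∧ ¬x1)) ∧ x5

x1 ∧ x5

(x1 ∧ (x1 ∨ ¬x5) ∧ (x1 ∨ ¬x5 ∧ x5) ∨ ¬¬(x1 ∧ ¬x1)) ∧ x5
= (x1 ∧ (x1 ∨ ¬x5 ∧ x5) ∨ ¬¬(x1 ∧ ¬x1)) ∧ x5   — absorption
= (x1 ∧ (x1 ∨ ¬x5 ∧ x5) ∨ x1 ∧ ¬x1) ∧ x5   — double negation
= (x1 ∧ x1 ∨ x1 ∧ ¬x1) ∧ x5   — complement / identity
= x1 ∧ x5   — distribution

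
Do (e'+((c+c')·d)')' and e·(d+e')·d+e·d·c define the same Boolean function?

Yes

E1: (e'+((c+c')·d)')'
    = e·(c+c')·d
    = e·d
E2: e·(d+e')·d+e·d·c
    = e·d+e·d·c
    = e·d
Both reduce to e·d, so they are equivalent.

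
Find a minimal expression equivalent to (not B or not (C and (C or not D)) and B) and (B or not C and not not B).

(not B or not (C and (C or not D)) and B) and (B or not C and not not B)
= (not B or not (C and (C or not D)) and B) and (B or not C and B)   — double negation
= (not B or not C and B) and (B or not C and B)   — absorption
= not C and B or not B and B   — distribution
= not C and B   — complement / identity

not C and B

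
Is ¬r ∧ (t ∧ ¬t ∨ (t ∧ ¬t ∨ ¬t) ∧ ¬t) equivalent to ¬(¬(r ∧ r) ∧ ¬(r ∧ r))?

No

E1: ¬r ∧ (t ∧ ¬t ∨ (t ∧ ¬t ∨ ¬t) ∧ ¬t)
    = ¬r ∧ (t ∧ ¬t ∨ ¬t ∧ ¬t)
    = ¬r ∧ ¬t
E2: ¬(¬(r ∧ r) ∧ ¬(r ∧ r))
    = ¬¬(r ∧ r)
    = ¬¬r
    = r
These differ: at r=1, t=0, E1 = 0 but E2 = 1.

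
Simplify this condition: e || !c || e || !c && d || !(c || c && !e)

e || !c || e || !c && d || !(c || c && !e)
= e || !c || e || !c && d || !c
= e || !c || e || !c
= e || !c

e || !c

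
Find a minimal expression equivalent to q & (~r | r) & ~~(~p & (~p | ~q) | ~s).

q & (~r | r) & ~~(~p & (~p | ~q) | ~s)
= q & (~r | r) & ~~(~p | ~s)   (absorption)
= q & ~~(~p | ~s)   (complement / identity)
= q & (~p | ~s)   (double negation)

q & (~p | ~s)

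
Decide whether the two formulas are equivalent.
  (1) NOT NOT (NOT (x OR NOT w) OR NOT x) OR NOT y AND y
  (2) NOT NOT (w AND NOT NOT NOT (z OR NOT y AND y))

No

E1: NOT NOT (NOT (x OR NOT w) OR NOT x) OR NOT y AND y
    = NOT NOT (NOT (x OR NOT w) OR NOT x)   [complement / identity]
    = NOT ((x OR NOT w) AND x)   [De Morgan]
    = NOT x   [absorption]
E2: NOT NOT (w AND NOT NOT NOT (z OR NOT y AND y))
    = w AND NOT NOT NOT (z OR NOT y AND y)   [double negation]
    = w AND NOT NOT NOT z   [complement / identity]
    = w AND NOT z   [double negation]
These differ: at w=1, x=0, y=0, z=1, E1 = 1 but E2 = 0.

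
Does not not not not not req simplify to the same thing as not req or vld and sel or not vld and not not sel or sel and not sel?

No

E1: not not not not not req
    = not not not req
    = not req
E2: not req or vld and sel or not vld and not not sel or sel and not sel
    = not req or vld and sel or not vld and not not sel
    = not req or vld and sel or not vld and sel
    = not req or sel
These differ: at req=1, sel=1, vld=0, E1 = 0 but E2 = 1.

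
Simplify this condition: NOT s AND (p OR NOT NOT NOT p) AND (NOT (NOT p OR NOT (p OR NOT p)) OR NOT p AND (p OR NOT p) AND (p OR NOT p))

NOT s AND (p OR NOT NOT NOT p) AND (NOT (NOT p OR NOT (p OR NOT p)) OR NOT p AND (p OR NOT p) AND (p OR NOT p))
= NOT s AND (p OR NOT NOT NOT p) AND (p AND (p OR NOT p) OR NOT p AND (p OR NOT p) AND (p OR NOT p))   — De Morgan
= NOT s AND (p OR NOT p) AND (p AND (p OR NOT p) OR NOT p AND (p OR NOT p) AND (p OR NOT p))   — double negation
= NOT s AND (p OR NOT p) AND (p AND (p OR NOT p) OR NOT p AND (p OR NOT p))   — complement / identity
= NOT s AND (p OR NOT p) AND (p OR NOT p)   — distribution
= NOT s AND (p OR NOT p)   — idempotence
= NOT s   — complement / identity

NOT s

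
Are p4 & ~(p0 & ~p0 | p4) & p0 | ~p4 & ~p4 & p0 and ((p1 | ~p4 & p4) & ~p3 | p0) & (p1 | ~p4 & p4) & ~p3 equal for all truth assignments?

No

E1: p4 & ~(p0 & ~p0 | p4) & p0 | ~p4 & ~p4 & p0
    = p4 & ~p4 & p0 | ~p4 & ~p4 & p0   (complement / identity)
    = ~p4 & p0   (distribution)
E2: ((p1 | ~p4 & p4) & ~p3 | p0) & (p1 | ~p4 & p4) & ~p3
    = (p1 | ~p4 & p4) & ~p3   (absorption)
    = p1 & ~p3   (complement / identity)
These differ: at p0=1, p1=0, p3=0, p4=0, E1 = 1 but E2 = 0.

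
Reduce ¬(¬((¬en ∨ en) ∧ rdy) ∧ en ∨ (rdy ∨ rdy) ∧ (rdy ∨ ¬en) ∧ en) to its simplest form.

¬en

¬(¬((¬en ∨ en) ∧ rdy) ∧ en ∨ (rdy ∨ rdy) ∧ (rdy ∨ ¬en) ∧ en)
= ¬(¬rdy ∧ en ∨ (rdy ∨ rdy) ∧ (rdy ∨ ¬en) ∧ en)   [complement / identity]
= ¬(¬rdy ∧ en ∨ (rdy ∧ ¬en ∨ rdy) ∧ en)   [distribution]
= ¬(¬rdy ∧ en ∨ rdy ∧ en)   [absorption]
= ¬((¬rdy ∨ rdy) ∧ en)   [distribution]
= ¬en   [complement / identity]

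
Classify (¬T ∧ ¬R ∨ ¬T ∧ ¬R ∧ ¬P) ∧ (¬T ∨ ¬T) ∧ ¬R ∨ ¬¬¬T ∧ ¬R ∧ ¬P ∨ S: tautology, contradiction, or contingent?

(¬T ∧ ¬R ∨ ¬T ∧ ¬R ∧ ¬P) ∧ (¬T ∨ ¬T) ∧ ¬R ∨ ¬¬¬T ∧ ¬R ∧ ¬P ∨ S
= ¬T ∧ ¬R ∧ (¬T ∨ ¬T) ∧ ¬R ∨ ¬¬¬T ∧ ¬R ∧ ¬P ∨ S
= ¬T ∧ ¬R ∧ ¬T ∧ ¬R ∨ ¬¬¬T ∧ ¬R ∧ ¬P ∨ S
= ¬T ∧ ¬R ∧ ¬T ∧ ¬R ∨ ¬T ∧ ¬R ∧ ¬P ∨ S
= ¬T ∧ ¬R ∧ (¬T ∧ ¬R ∨ ¬P) ∨ S
= ¬T ∧ ¬R ∨ S
This depends on R, S, T, so it is not a constant.

contingent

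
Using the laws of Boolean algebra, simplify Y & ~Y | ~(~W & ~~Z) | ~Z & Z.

W | ~Z

Y & ~Y | ~(~W & ~~Z) | ~Z & Z
= Y & ~Y | W | ~Z | ~Z & Z
= Y & ~Y | W | ~Z
= W | ~Z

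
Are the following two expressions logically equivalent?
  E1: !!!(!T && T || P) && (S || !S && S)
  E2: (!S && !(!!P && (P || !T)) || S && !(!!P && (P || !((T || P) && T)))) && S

Yes

E1: !!!(!T && T || P) && (S || !S && S)
    = !!!(!T && T || P) && S   [complement / identity]
    = !!!P && S   [complement / identity]
    = !P && S   [double negation]
E2: (!S && !(!!P && (P || !T)) || S && !(!!P && (P || !((T || P) && T)))) && S
    = (!S && !(!!P && (P || !T)) || S && !(!!P && (P || !T))) && S   [absorption]
    = !(!!P && (P || !T)) && S   [distribution]
    = !(P && (P || !T)) && S   [double negation]
    = !P && S   [absorption]
Both reduce to !P && S, so they are equivalent.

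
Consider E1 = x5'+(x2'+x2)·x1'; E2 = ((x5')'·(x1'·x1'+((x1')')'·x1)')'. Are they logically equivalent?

E1: x5'+(x2'+x2)·x1'
    = x5'+x1'   [complement / identity]
E2: ((x5')'·(x1'·x1'+((x1')')'·x1)')'
    = ((x5')'·(x1'·x1'+x1'·x1)')'   [double negation]
    = ((x5')'·(x1')')'   [distribution]
    = x5'+x1'   [De Morgan]
Both reduce to x5'+x1', so they are equivalent.

Yes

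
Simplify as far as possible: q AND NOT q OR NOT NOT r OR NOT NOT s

q AND NOT q OR NOT NOT r OR NOT NOT s
= q AND NOT q OR NOT NOT r OR s   — double negation
= NOT NOT r OR s   — complement / identity
= r OR s   — double negation

r OR s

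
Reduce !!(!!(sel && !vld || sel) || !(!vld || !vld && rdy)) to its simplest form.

!!(!!(sel && !vld || sel) || !(!vld || !vld && rdy))
= !!(!!sel || !(!vld || !vld && rdy))   [absorption]
= !(!sel && (!vld || !vld && rdy))   [De Morgan]
= !(!sel && !vld)   [absorption]
= sel || vld   [De Morgan]

sel || vld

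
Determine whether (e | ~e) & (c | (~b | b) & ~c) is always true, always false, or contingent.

(e | ~e) & (c | (~b | b) & ~c)
= (e | ~e) & (c | ~c)   (complement / identity)
= c | ~c   (complement / identity)
= 1   (complement)

always true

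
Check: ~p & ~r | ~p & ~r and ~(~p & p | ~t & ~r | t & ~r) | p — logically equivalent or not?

No

E1: ~p & ~r | ~p & ~r
    = ~p & ~r   (idempotence)
E2: ~(~p & p | ~t & ~r | t & ~r) | p
    = ~(~p & p | ~r) | p   (distribution)
    = ~~r | p   (complement / identity)
    = r | p   (double negation)
These differ: at p=1, r=1, t=0, E1 = 0 but E2 = 1.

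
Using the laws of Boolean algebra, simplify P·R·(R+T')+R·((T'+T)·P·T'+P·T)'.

R

P·R·(R+T')+R·((T'+T)·P·T'+P·T)'
= P·R+R·((T'+T)·P·T'+P·T)'   — absorption
= P·R+R·(P·T'+P·T)'   — complement / identity
= P·R+R·P'   — distribution
= R   — distribution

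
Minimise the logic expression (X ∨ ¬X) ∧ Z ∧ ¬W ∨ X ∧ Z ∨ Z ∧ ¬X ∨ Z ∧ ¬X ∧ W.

Z

(X ∨ ¬X) ∧ Z ∧ ¬W ∨ X ∧ Z ∨ Z ∧ ¬X ∨ Z ∧ ¬X ∧ W
= (X ∨ ¬X) ∧ Z ∧ ¬W ∨ X ∧ Z ∨ Z ∧ ¬X   [absorption]
= (X ∨ ¬X) ∧ Z ∧ ¬W ∨ (X ∨ ¬X) ∧ Z   [distribution]
= (X ∨ ¬X) ∧ Z   [absorption]
= Z   [complement / identity]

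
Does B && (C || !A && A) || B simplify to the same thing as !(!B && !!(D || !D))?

E1: B && (C || !A && A) || B
    = B && C || B   — complement / identity
    = B   — absorption
E2: !(!B && !!(D || !D))
    = !(!B && (D || !D))   — double negation
    = !!B   — complement / identity
    = B   — double negation
Both reduce to B, so they are equivalent.

Yes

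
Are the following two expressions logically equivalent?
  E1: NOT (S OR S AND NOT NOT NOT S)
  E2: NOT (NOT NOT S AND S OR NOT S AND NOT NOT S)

Yes

E1: NOT (S OR S AND NOT NOT NOT S)
    = NOT (S OR S AND NOT S)   (double negation)
    = NOT S   (complement / identity)
E2: NOT (NOT NOT S AND S OR NOT S AND NOT NOT S)
    = NOT NOT NOT S   (distribution)
    = NOT S   (double negation)
Both reduce to NOT S, so they are equivalent.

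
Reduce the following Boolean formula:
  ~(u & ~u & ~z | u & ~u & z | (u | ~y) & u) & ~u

~(u & ~u & ~z | u & ~u & z | (u | ~y) & u) & ~u
= ~(u & ~u | (u | ~y) & u) & ~u   (distribution)
= ~((u | ~y) & u) & ~u   (complement / identity)
= ~u & ~u   (absorption)
= ~u   (idempotence)

~u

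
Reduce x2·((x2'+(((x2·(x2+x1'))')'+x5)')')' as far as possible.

0

x2·((x2'+(((x2·(x2+x1'))')'+x5)')')'
= x2·((x2'+((x2')'+x5)')')'
= x2·((x2'+(x2+x5)')')'
= x2·(x2·(x2+x5))'
= x2·x2'
= 0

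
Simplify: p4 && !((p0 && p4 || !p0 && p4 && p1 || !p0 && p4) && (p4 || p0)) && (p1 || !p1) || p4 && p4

p4 && !((p0 && p4 || !p0 && p4 && p1 || !p0 && p4) && (p4 || p0)) && (p1 || !p1) || p4 && p4
= p4 && !((p0 && p4 || !p0 && p4) && (p4 || p0)) && (p1 || !p1) || p4 && p4   (absorption)
= p4 && !(p4 && (p4 || p0)) && (p1 || !p1) || p4 && p4   (distribution)
= p4 && !(p4 && (p4 || p0)) || p4 && p4   (complement / identity)
= p4 && !p4 || p4 && p4   (absorption)
= p4   (distribution)

p4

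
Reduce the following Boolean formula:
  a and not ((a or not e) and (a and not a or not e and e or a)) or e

a and not ((a or not e) and (a and not a or not e and e or a)) or e
= a and not ((a or not e) and (not e and e or a)) or e   [complement / identity]
= a and not ((a or not e) and a) or e   [complement / identity]
= a and not a or e   [absorption]
= e   [complement / identity]

e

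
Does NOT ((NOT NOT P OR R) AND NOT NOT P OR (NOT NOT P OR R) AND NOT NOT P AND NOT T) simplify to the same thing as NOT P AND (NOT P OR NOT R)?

Yes

E1: NOT ((NOT NOT P OR R) AND NOT NOT P OR (NOT NOT P OR R) AND NOT NOT P AND NOT T)
    = NOT ((NOT NOT P OR R) AND NOT NOT P)   — absorption
    = NOT NOT NOT P   — absorption
    = NOT P   — double negation
E2: NOT P AND (NOT P OR NOT R)
    = NOT P   — absorption
Both reduce to NOT P, so they are equivalent.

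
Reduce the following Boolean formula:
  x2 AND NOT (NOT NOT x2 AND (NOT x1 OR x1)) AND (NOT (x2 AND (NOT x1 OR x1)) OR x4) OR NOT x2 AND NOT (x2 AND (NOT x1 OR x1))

x2 AND NOT (NOT NOT x2 AND (NOT x1 OR x1)) AND (NOT (x2 AND (NOT x1 OR x1)) OR x4) OR NOT x2 AND NOT (x2 AND (NOT x1 OR x1))
= x2 AND NOT (x2 AND (NOT x1 OR x1)) AND (NOT (x2 AND (NOT x1 OR x1)) OR x4) OR NOT x2 AND NOT (x2 AND (NOT x1 OR x1))
= x2 AND NOT (x2 AND (NOT x1 OR x1)) OR NOT x2 AND NOT (x2 AND (NOT x1 OR x1))
= NOT (x2 AND (NOT x1 OR x1))
= NOT x2

NOT x2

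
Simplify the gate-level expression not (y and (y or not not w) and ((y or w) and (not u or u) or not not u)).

not y

not (y and (y or not not w) and ((y or w) and (not u or u) or not not u))
= not (y and (y or w) and ((y or w) and (not u or u) or not not u))   [double negation]
= not (y and (y or w) and ((y or w) and (not u or u) or u))   [double negation]
= not (y and (y or w) and (y or w or u))   [complement / identity]
= not (y and (y or w))   [absorption]
= not y   [absorption]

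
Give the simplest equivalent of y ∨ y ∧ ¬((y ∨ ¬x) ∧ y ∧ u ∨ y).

y ∨ y ∧ ¬((y ∨ ¬x) ∧ y ∧ u ∨ y)
= y ∨ y ∧ ¬(y ∧ u ∨ y)   (absorption)
= y ∨ y ∧ ¬y   (absorption)
= y   (complement / identity)

y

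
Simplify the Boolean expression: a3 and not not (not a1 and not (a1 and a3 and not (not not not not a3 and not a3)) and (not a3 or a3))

a3 and not a1

a3 and not not (not a1 and not (a1 and a3 and not (not not not not a3 and not a3)) and (not a3 or a3))
= a3 and not not (not a1 and not (a1 and a3 and not (not not not not a3 and not a3)))   — complement / identity
= a3 and not not (not a1 and not (a1 and a3 and (not not not a3 or a3)))   — De Morgan
= a3 and not not (not a1 and not (a1 and a3 and (not a3 or a3)))   — double negation
= a3 and not not (not a1 and not (a1 and a3))   — complement / identity
= a3 and not (a1 or a1 and a3)   — De Morgan
= a3 and not a1   — absorption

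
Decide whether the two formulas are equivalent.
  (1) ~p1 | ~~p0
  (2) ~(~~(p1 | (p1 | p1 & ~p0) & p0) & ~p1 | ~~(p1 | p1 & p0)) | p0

Yes

E1: ~p1 | ~~p0
    = ~p1 | p0   — double negation
E2: ~(~~(p1 | (p1 | p1 & ~p0) & p0) & ~p1 | ~~(p1 | p1 & p0)) | p0
    = ~(~~(p1 | p1 & p0) & ~p1 | ~~(p1 | p1 & p0)) | p0   — absorption
    = ~~~(p1 | p1 & p0) | p0   — absorption
    = ~(p1 | p1 & p0) | p0   — double negation
    = ~p1 | p0   — absorption
Both reduce to ~p1 | p0, so they are equivalent.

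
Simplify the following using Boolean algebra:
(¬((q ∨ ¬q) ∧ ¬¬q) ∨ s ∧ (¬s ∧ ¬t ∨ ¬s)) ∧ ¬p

(¬((q ∨ ¬q) ∧ ¬¬q) ∨ s ∧ (¬s ∧ ¬t ∨ ¬s)) ∧ ¬p
= (¬((q ∨ ¬q) ∧ ¬¬q) ∨ s ∧ ¬s) ∧ ¬p
= ¬((q ∨ ¬q) ∧ ¬¬q) ∧ ¬p
= ¬¬¬q ∧ ¬p
= ¬q ∧ ¬p

¬q ∧ ¬p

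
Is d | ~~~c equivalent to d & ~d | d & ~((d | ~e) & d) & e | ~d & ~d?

No

E1: d | ~~~c
    = d | ~c   (double negation)
E2: d & ~d | d & ~((d | ~e) & d) & e | ~d & ~d
    = d & ~d | d & ~d & e | ~d & ~d   (absorption)
    = d & ~d | ~d & ~d   (absorption)
    = ~d   (distribution)
These differ: at c=1, d=1, e=0, E1 = 1 but E2 = 0.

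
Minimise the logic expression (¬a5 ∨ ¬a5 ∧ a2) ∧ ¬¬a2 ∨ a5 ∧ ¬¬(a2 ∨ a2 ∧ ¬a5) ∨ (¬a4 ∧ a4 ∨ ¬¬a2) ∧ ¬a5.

a2

(¬a5 ∨ ¬a5 ∧ a2) ∧ ¬¬a2 ∨ a5 ∧ ¬¬(a2 ∨ a2 ∧ ¬a5) ∨ (¬a4 ∧ a4 ∨ ¬¬a2) ∧ ¬a5
= (¬a5 ∨ ¬a5 ∧ a2) ∧ ¬¬a2 ∨ a5 ∧ ¬¬(a2 ∨ a2 ∧ ¬a5) ∨ ¬¬a2 ∧ ¬a5   [complement / identity]
= ¬a5 ∧ ¬¬a2 ∨ a5 ∧ ¬¬(a2 ∨ a2 ∧ ¬a5) ∨ ¬¬a2 ∧ ¬a5   [absorption]
= ¬a5 ∧ ¬¬a2 ∨ a5 ∧ ¬¬a2 ∨ ¬¬a2 ∧ ¬a5   [absorption]
= ¬¬a2 ∨ ¬¬a2 ∧ ¬a5   [distribution]
= ¬¬a2   [absorption]
= a2   [double negation]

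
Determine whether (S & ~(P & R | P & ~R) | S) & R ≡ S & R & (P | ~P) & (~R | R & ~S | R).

Yes

E1: (S & ~(P & R | P & ~R) | S) & R
    = (S & ~P | S) & R   [distribution]
    = S & R   [absorption]
E2: S & R & (P | ~P) & (~R | R & ~S | R)
    = S & R & (P | ~P) & (~R | R)   [absorption]
    = S & R & (P | ~P)   [complement / identity]
    = S & R   [complement / identity]
Both reduce to S & R, so they are equivalent.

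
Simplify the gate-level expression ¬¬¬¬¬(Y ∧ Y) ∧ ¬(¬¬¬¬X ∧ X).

¬Y ∧ ¬X

¬¬¬¬¬(Y ∧ Y) ∧ ¬(¬¬¬¬X ∧ X)
= ¬¬¬¬¬(Y ∧ Y) ∧ ¬(¬¬X ∧ X)
= ¬¬¬¬¬(Y ∧ Y) ∧ ¬(X ∧ X)
= ¬¬¬(Y ∧ Y) ∧ ¬(X ∧ X)
= ¬¬¬Y ∧ ¬(X ∧ X)
= ¬Y ∧ ¬(X ∧ X)
= ¬Y ∧ ¬X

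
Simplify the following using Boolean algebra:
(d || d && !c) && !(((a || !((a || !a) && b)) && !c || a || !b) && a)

d && !a

(d || d && !c) && !(((a || !((a || !a) && b)) && !c || a || !b) && a)
= d && !(((a || !((a || !a) && b)) && !c || a || !b) && a)   — absorption
= d && !(((a || !b) && !c || a || !b) && a)   — complement / identity
= d && !((a || !b) && a)   — absorption
= d && !a   — absorption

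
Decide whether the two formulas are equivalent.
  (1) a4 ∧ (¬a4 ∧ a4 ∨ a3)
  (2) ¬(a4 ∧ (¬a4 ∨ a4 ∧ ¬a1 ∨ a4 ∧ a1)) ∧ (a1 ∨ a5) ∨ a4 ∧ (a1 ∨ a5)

E1: a4 ∧ (¬a4 ∧ a4 ∨ a3)
    = a4 ∧ a3   [complement / identity]
E2: ¬(a4 ∧ (¬a4 ∨ a4 ∧ ¬a1 ∨ a4 ∧ a1)) ∧ (a1 ∨ a5) ∨ a4 ∧ (a1 ∨ a5)
    = ¬(a4 ∧ (¬a4 ∨ a4)) ∧ (a1 ∨ a5) ∨ a4 ∧ (a1 ∨ a5)   [distribution]
    = ¬a4 ∧ (a1 ∨ a5) ∨ a4 ∧ (a1 ∨ a5)   [complement / identity]
    = a1 ∨ a5   [distribution]
These differ: at a1=1, a3=0, a4=0, a5=0, E1 = 0 but E2 = 1.

No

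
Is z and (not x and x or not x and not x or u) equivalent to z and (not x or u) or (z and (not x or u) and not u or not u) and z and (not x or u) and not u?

E1: z and (not x and x or not x and not x or u)
    = z and (not x or u)
E2: z and (not x or u) or (z and (not x or u) and not u or not u) and z and (not x or u) and not u
    = z and (not x or u) or z and (not x or u) and not u
    = z and (not x or u)
Both reduce to z and (not x or u), so they are equivalent.

Yes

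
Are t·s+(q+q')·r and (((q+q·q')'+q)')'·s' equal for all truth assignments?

No

E1: t·s+(q+q')·r
    = t·s+r
E2: (((q+q·q')'+q)')'·s'
    = ((q+q·q')'+q)·s'
    = (q'+q)·s'
    = s'
These differ: at q=0, r=1, s=1, t=1, E1 = 1 but E2 = 0.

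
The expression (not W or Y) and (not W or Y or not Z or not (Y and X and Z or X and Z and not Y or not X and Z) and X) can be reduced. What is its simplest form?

(not W or Y) and (not W or Y or not Z or not (Y and X and Z or X and Z and not Y or not X and Z) and X)
= (not W or Y) and (not W or Y or not Z or not (X and Z or not X and Z) and X)   (distribution)
= (not W or Y) and (not W or Y or not Z or not Z and X)   (distribution)
= (not W or Y) and (not W or Y or not Z)   (absorption)
= not W or Y   (absorption)

not W or Y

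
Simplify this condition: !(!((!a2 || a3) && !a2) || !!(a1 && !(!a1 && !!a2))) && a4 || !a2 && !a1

!a2 && !a1

!(!((!a2 || a3) && !a2) || !!(a1 && !(!a1 && !!a2))) && a4 || !a2 && !a1
= (!a2 || a3) && !a2 && !(a1 && !(!a1 && !!a2)) && a4 || !a2 && !a1
= (!a2 || a3) && !a2 && !(a1 && (a1 || !a2)) && a4 || !a2 && !a1
= (!a2 || a3) && !a2 && !a1 && a4 || !a2 && !a1
= !a2 && !a1 && a4 || !a2 && !a1
= !a2 && !a1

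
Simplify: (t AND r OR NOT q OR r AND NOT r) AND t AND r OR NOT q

t AND r OR NOT q

(t AND r OR NOT q OR r AND NOT r) AND t AND r OR NOT q
= (t AND r OR NOT q) AND t AND r OR NOT q
= t AND r OR NOT q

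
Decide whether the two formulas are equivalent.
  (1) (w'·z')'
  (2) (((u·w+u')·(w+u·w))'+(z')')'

No

E1: (w'·z')'
    = w+z   (De Morgan)
E2: (((u·w+u')·(w+u·w))'+(z')')'
    = ((u·w+u'·w)'+(z')')'   (distribution)
    = (w'+(z')')'   (distribution)
    = w·z'   (De Morgan)
These differ: at u=0, w=0, z=1, E1 = 1 but E2 = 0.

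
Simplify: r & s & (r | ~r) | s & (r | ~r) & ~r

s

r & s & (r | ~r) | s & (r | ~r) & ~r
= s & (r | ~r)   — distribution
= s   — complement / identity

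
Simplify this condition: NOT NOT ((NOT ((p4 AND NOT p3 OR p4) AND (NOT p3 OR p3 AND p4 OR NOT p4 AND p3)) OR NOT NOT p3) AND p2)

NOT NOT ((NOT ((p4 AND NOT p3 OR p4) AND (NOT p3 OR p3 AND p4 OR NOT p4 AND p3)) OR NOT NOT p3) AND p2)
= NOT NOT ((NOT ((p4 AND NOT p3 OR p4) AND (NOT p3 OR p3 AND p4 OR NOT p4 AND p3)) OR p3) AND p2)
= NOT NOT ((NOT (p4 AND (NOT p3 OR p3 AND p4 OR NOT p4 AND p3)) OR p3) AND p2)
= NOT NOT ((NOT (p4 AND (NOT p3 OR p3)) OR p3) AND p2)
= NOT NOT ((NOT p4 OR p3) AND p2)
= (NOT p4 OR p3) AND p2

(NOT p4 OR p3) AND p2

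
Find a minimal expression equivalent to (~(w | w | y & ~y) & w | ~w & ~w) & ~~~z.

~w & ~z

(~(w | w | y & ~y) & w | ~w & ~w) & ~~~z
= (~(w | w) & w | ~w & ~w) & ~~~z   — complement / identity
= (~w & w | ~w & ~w) & ~~~z   — idempotence
= ~w & ~~~z   — distribution
= ~w & ~z   — double negation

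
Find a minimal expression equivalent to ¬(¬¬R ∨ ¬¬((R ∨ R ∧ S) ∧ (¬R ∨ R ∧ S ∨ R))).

¬R

¬(¬¬R ∨ ¬¬((R ∨ R ∧ S) ∧ (¬R ∨ R ∧ S ∨ R)))
= ¬(¬¬R ∨ ¬¬(R ∧ (¬R ∨ R ∧ S ∨ R)))   — absorption
= ¬(¬¬R ∨ ¬¬(R ∧ (¬R ∨ R)))   — absorption
= ¬(¬¬R ∨ ¬¬R)   — complement / identity
= ¬¬¬R   — idempotence
= ¬R   — double negation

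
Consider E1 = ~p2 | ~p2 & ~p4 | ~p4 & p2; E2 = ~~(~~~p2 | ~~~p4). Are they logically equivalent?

E1: ~p2 | ~p2 & ~p4 | ~p4 & p2
    = ~p2 | ~p4   — distribution
E2: ~~(~~~p2 | ~~~p4)
    = ~(~~p2 & ~~p4)   — De Morgan
    = ~p2 | ~p4   — De Morgan
Both reduce to ~p2 | ~p4, so they are equivalent.

Yes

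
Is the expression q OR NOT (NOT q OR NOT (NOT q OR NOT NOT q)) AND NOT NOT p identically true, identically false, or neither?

q OR NOT (NOT q OR NOT (NOT q OR NOT NOT q)) AND NOT NOT p
= q OR NOT (NOT q OR NOT (NOT q OR q)) AND NOT NOT p   (double negation)
= q OR NOT (NOT q OR NOT (NOT q OR q)) AND p   (double negation)
= q OR q AND (NOT q OR q) AND p   (De Morgan)
= q OR q AND p   (complement / identity)
= q   (absorption)
This depends on q, so it is not a constant.

neither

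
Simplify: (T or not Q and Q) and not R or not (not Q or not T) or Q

T and not R or Q

(T or not Q and Q) and not R or not (not Q or not T) or Q
= (T or not Q and Q) and not R or Q and T or Q   — De Morgan
= (T or not Q and Q) and not R or Q   — absorption
= T and not R or Q   — complement / identity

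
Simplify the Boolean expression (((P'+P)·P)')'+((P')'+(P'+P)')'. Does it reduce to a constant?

(((P'+P)·P)')'+((P')'+(P'+P)')'
= (((P'+P)·P)')'+P'·(P'+P)
= (P'+P)·P+P'·(P'+P)
= P'+P
= 1

1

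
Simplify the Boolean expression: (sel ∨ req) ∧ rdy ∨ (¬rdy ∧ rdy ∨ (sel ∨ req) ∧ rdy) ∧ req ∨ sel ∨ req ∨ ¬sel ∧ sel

(sel ∨ req) ∧ rdy ∨ (¬rdy ∧ rdy ∨ (sel ∨ req) ∧ rdy) ∧ req ∨ sel ∨ req ∨ ¬sel ∧ sel
= (sel ∨ req) ∧ rdy ∨ (sel ∨ req) ∧ rdy ∧ req ∨ sel ∨ req ∨ ¬sel ∧ sel   — complement / identity
= (sel ∨ req) ∧ rdy ∨ sel ∨ req ∨ ¬sel ∧ sel   — absorption
= (sel ∨ req) ∧ rdy ∨ sel ∨ req   — complement / identity
= sel ∨ req   — absorption

sel ∨ req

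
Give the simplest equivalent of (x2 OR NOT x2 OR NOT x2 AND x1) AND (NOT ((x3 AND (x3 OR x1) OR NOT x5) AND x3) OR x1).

(x2 OR NOT x2 OR NOT x2 AND x1) AND (NOT ((x3 AND (x3 OR x1) OR NOT x5) AND x3) OR x1)
= (x2 OR NOT x2) AND (NOT ((x3 AND (x3 OR x1) OR NOT x5) AND x3) OR x1)   [absorption]
= NOT ((x3 AND (x3 OR x1) OR NOT x5) AND x3) OR x1   [complement / identity]
= NOT ((x3 OR NOT x5) AND x3) OR x1   [absorption]
= NOT x3 OR x1   [absorption]

NOT x3 OR x1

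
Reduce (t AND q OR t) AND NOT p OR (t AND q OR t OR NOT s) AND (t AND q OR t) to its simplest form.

t

(t AND q OR t) AND NOT p OR (t AND q OR t OR NOT s) AND (t AND q OR t)
= (t AND q OR t) AND NOT p OR t AND q OR t
= t AND q OR t
= t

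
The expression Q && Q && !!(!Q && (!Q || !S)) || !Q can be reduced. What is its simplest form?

Q && Q && !!(!Q && (!Q || !S)) || !Q
= Q && Q && !!!Q || !Q   [absorption]
= Q && Q && !Q || !Q   [double negation]
= Q && !Q || !Q   [idempotence]
= !Q   [complement / identity]

!Q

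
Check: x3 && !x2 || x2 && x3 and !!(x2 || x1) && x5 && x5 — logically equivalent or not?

No

E1: x3 && !x2 || x2 && x3
    = x3   — distribution
E2: !!(x2 || x1) && x5 && x5
    = (x2 || x1) && x5 && x5   — double negation
    = (x2 || x1) && x5   — idempotence
These differ: at x1=1, x2=0, x3=1, x5=0, E1 = 1 but E2 = 0.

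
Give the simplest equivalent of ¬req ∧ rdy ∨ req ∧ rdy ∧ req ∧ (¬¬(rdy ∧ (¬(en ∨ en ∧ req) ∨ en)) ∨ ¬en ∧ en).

rdy

¬req ∧ rdy ∨ req ∧ rdy ∧ req ∧ (¬¬(rdy ∧ (¬(en ∨ en ∧ req) ∨ en)) ∨ ¬en ∧ en)
= ¬req ∧ rdy ∨ req ∧ rdy ∧ req ∧ (¬¬(rdy ∧ (¬en ∨ en)) ∨ ¬en ∧ en)   (absorption)
= ¬req ∧ rdy ∨ req ∧ rdy ∧ req ∧ ¬¬(rdy ∧ (¬en ∨ en))   (complement / identity)
= ¬req ∧ rdy ∨ req ∧ rdy ∧ req ∧ ¬¬rdy   (complement / identity)
= ¬req ∧ rdy ∨ req ∧ rdy ∧ req ∧ rdy   (double negation)
= ¬req ∧ rdy ∨ req ∧ rdy   (idempotence)
= rdy   (distribution)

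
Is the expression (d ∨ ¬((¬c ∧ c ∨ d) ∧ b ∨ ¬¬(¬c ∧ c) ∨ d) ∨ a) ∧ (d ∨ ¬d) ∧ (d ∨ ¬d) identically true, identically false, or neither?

(d ∨ ¬((¬c ∧ c ∨ d) ∧ b ∨ ¬¬(¬c ∧ c) ∨ d) ∨ a) ∧ (d ∨ ¬d) ∧ (d ∨ ¬d)
= (d ∨ ¬((¬c ∧ c ∨ d) ∧ b ∨ ¬c ∧ c ∨ d) ∨ a) ∧ (d ∨ ¬d) ∧ (d ∨ ¬d)   [double negation]
= (d ∨ ¬(¬c ∧ c ∨ d) ∨ a) ∧ (d ∨ ¬d) ∧ (d ∨ ¬d)   [absorption]
= (d ∨ ¬d ∨ a) ∧ (d ∨ ¬d) ∧ (d ∨ ¬d)   [complement / identity]
= (d ∨ ¬d) ∧ (d ∨ ¬d)   [absorption]
= d ∨ ¬d   [idempotence]
= True   [complement]

identically true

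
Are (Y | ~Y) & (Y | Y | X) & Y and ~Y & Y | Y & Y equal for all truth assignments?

Yes

E1: (Y | ~Y) & (Y | Y | X) & Y
    = (Y | ~Y) & (Y | X) & Y   [idempotence]
    = (Y | ~Y) & Y   [absorption]
    = Y   [complement / identity]
E2: ~Y & Y | Y & Y
    = Y   [distribution]
Both reduce to Y, so they are equivalent.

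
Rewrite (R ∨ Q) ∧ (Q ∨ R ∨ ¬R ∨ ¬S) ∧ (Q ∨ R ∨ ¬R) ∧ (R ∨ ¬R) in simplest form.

(R ∨ Q) ∧ (Q ∨ R ∨ ¬R ∨ ¬S) ∧ (Q ∨ R ∨ ¬R) ∧ (R ∨ ¬R)
= (R ∨ Q) ∧ (Q ∨ R ∨ ¬R ∨ ¬S) ∧ (Q ∨ R ∨ ¬R)   (complement / identity)
= (R ∨ Q) ∧ (Q ∨ R ∨ ¬R)   (absorption)
= R ∧ (R ∨ ¬R) ∨ Q   (distribution)
= R ∨ Q   (complement / identity)

R ∨ Q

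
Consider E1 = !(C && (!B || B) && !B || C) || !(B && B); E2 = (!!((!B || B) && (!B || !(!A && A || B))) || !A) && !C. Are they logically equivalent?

E1: !(C && (!B || B) && !B || C) || !(B && B)
    = !(C && (!B || B) && !B || C) || !B
    = !(C && !B || C) || !B
    = !C || !B
E2: (!!((!B || B) && (!B || !(!A && A || B))) || !A) && !C
    = (!!((!B || B) && (!B || !B)) || !A) && !C
    = ((!B || B) && (!B || !B) || !A) && !C
    = (!B || B && !B || !A) && !C
    = (!B || !A) && !C
These differ: at A=0, B=0, C=1, E1 = 1 but E2 = 0.

No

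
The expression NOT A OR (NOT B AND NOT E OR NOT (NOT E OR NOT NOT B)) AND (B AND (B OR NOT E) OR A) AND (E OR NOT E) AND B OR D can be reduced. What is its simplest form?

NOT A OR D

NOT A OR (NOT B AND NOT E OR NOT (NOT E OR NOT NOT B)) AND (B AND (B OR NOT E) OR A) AND (E OR NOT E) AND B OR D
= NOT A OR (NOT B AND NOT E OR E AND NOT B) AND (B AND (B OR NOT E) OR A) AND (E OR NOT E) AND B OR D   [De Morgan]
= NOT A OR NOT B AND (B AND (B OR NOT E) OR A) AND (E OR NOT E) AND B OR D   [distribution]
= NOT A OR NOT B AND (B OR A) AND (E OR NOT E) AND B OR D   [absorption]
= NOT A OR NOT B AND (B OR A) AND B OR D   [complement / identity]
= NOT A OR NOT B AND B OR D   [absorption]
= NOT A OR D   [complement / identity]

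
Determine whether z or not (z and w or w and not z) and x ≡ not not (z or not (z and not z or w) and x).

Yes

E1: z or not (z and w or w and not z) and x
    = z or not w and x   — distribution
E2: not not (z or not (z and not z or w) and x)
    = not not (z or not w and x)   — complement / identity
    = z or not w and x   — double negation
Both reduce to z or not w and x, so they are equivalent.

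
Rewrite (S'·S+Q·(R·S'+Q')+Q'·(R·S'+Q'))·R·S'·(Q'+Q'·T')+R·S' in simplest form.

(S'·S+Q·(R·S'+Q')+Q'·(R·S'+Q'))·R·S'·(Q'+Q'·T')+R·S'
= (S'·S+R·S'+Q')·R·S'·(Q'+Q'·T')+R·S'   — distribution
= (R·S'+Q')·R·S'·(Q'+Q'·T')+R·S'   — complement / identity
= R·S'·(Q'+Q'·T')+R·S'   — absorption
= R·S'·Q'+R·S'   — absorption
= R·S'   — absorption

R·S'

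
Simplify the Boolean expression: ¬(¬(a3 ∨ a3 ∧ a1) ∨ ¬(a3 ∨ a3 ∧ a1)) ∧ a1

¬(¬(a3 ∨ a3 ∧ a1) ∨ ¬(a3 ∨ a3 ∧ a1)) ∧ a1
= ¬¬(a3 ∨ a3 ∧ a1) ∧ a1
= ¬¬a3 ∧ a1
= a3 ∧ a1

a3 ∧ a1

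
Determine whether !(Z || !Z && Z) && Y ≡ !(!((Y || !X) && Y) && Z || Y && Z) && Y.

Yes

E1: !(Z || !Z && Z) && Y
    = !Z && Y   — complement / identity
E2: !(!((Y || !X) && Y) && Z || Y && Z) && Y
    = !(!Y && Z || Y && Z) && Y   — absorption
    = !Z && Y   — distribution
Both reduce to !Z && Y, so they are equivalent.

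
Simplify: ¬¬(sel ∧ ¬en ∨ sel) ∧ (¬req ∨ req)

¬¬(sel ∧ ¬en ∨ sel) ∧ (¬req ∨ req)
= ¬¬(sel ∧ ¬en ∨ sel)   [complement / identity]
= ¬¬sel   [absorption]
= sel   [double negation]

sel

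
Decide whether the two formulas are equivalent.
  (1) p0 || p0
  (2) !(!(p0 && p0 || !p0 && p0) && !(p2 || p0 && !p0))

No

E1: p0 || p0
    = p0
E2: !(!(p0 && p0 || !p0 && p0) && !(p2 || p0 && !p0))
    = !(!(p0 && p0 || !p0 && p0) && !p2)
    = !(!p0 && !p2)
    = p0 || p2
These differ: at p0=0, p2=1, E1 = 0 but E2 = 1.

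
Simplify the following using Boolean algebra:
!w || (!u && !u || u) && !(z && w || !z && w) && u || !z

!w || (!u && !u || u) && !(z && w || !z && w) && u || !z
= !w || (!u && !u || u) && !w && u || !z   — distribution
= !w || (!u || u) && !w && u || !z   — idempotence
= !w || !w && u || !z   — complement / identity
= !w || !z   — absorption

!w || !z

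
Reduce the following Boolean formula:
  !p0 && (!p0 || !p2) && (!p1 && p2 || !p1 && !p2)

!p0 && (!p0 || !p2) && (!p1 && p2 || !p1 && !p2)
= !p0 && (!p0 || !p2) && !p1 && (p2 || !p2)   — distribution
= !p0 && (!p0 || !p2) && !p1   — complement / identity
= !p0 && !p1   — absorption

!p0 && !p1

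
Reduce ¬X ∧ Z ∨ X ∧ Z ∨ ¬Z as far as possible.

¬X ∧ Z ∨ X ∧ Z ∨ ¬Z
= Z ∨ ¬Z   (distribution)
= True   (complement)

True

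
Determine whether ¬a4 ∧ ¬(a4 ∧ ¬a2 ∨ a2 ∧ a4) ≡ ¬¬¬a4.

Yes

E1: ¬a4 ∧ ¬(a4 ∧ ¬a2 ∨ a2 ∧ a4)
    = ¬a4 ∧ ¬a4   [distribution]
    = ¬a4   [idempotence]
E2: ¬¬¬a4
    = ¬a4   [double negation]
Both reduce to ¬a4, so they are equivalent.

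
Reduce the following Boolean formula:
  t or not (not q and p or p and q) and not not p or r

t or not (not q and p or p and q) and not not p or r
= t or not (not q and p or p and q) and p or r   [double negation]
= t or not p and p or r   [distribution]
= t or r   [complement / identity]

t or r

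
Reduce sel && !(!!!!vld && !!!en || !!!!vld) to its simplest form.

sel && !(!!!!vld && !!!en || !!!!vld)
= sel && !(!!!!vld && !en || !!!!vld)   — double negation
= sel && !!!!!vld   — absorption
= sel && !!!vld   — double negation
= sel && !vld   — double negation

sel && !vld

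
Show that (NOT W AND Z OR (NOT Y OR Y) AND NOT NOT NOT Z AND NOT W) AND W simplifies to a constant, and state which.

(NOT W AND Z OR (NOT Y OR Y) AND NOT NOT NOT Z AND NOT W) AND W
= (NOT W AND Z OR NOT NOT NOT Z AND NOT W) AND W   [complement / identity]
= (NOT W AND Z OR NOT Z AND NOT W) AND W   [double negation]
= NOT W AND W   [distribution]
= FALSE   [complement]

FALSE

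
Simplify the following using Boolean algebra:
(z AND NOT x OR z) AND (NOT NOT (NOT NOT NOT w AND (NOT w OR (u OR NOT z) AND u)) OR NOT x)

(z AND NOT x OR z) AND (NOT NOT (NOT NOT NOT w AND (NOT w OR (u OR NOT z) AND u)) OR NOT x)
= (z AND NOT x OR z) AND (NOT NOT (NOT NOT NOT w AND (NOT w OR u)) OR NOT x)
= (z AND NOT x OR z) AND (NOT NOT (NOT w AND (NOT w OR u)) OR NOT x)
= (z AND NOT x OR z) AND (NOT NOT NOT w OR NOT x)
= (z AND NOT x OR z) AND (NOT w OR NOT x)
= z AND (NOT w OR NOT x)

z AND (NOT w OR NOT x)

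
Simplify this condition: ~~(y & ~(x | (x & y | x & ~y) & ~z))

y & ~x

~~(y & ~(x | (x & y | x & ~y) & ~z))
= y & ~(x | (x & y | x & ~y) & ~z)
= y & ~(x | x & ~z)
= y & ~x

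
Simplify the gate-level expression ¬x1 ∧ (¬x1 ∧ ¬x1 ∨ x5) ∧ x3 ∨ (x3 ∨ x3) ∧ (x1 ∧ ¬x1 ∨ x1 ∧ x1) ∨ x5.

¬x1 ∧ (¬x1 ∧ ¬x1 ∨ x5) ∧ x3 ∨ (x3 ∨ x3) ∧ (x1 ∧ ¬x1 ∨ x1 ∧ x1) ∨ x5
= ¬x1 ∧ (¬x1 ∧ ¬x1 ∨ x5) ∧ x3 ∨ (x3 ∨ x3) ∧ x1 ∨ x5   (distribution)
= ¬x1 ∧ (¬x1 ∨ x5) ∧ x3 ∨ (x3 ∨ x3) ∧ x1 ∨ x5   (idempotence)
= ¬x1 ∧ (¬x1 ∨ x5) ∧ x3 ∨ x3 ∧ x1 ∨ x5   (idempotence)
= ¬x1 ∧ x3 ∨ x3 ∧ x1 ∨ x5   (absorption)
= x3 ∨ x5   (distribution)

x3 ∨ x5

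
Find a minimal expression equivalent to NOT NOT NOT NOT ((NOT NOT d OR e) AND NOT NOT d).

NOT NOT NOT NOT ((NOT NOT d OR e) AND NOT NOT d)
= NOT NOT NOT NOT NOT NOT d   (absorption)
= NOT NOT NOT NOT d   (double negation)
= NOT NOT d   (double negation)
= d   (double negation)

d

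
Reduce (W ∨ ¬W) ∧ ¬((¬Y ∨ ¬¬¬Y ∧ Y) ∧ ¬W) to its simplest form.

(W ∨ ¬W) ∧ ¬((¬Y ∨ ¬¬¬Y ∧ Y) ∧ ¬W)
= (W ∨ ¬W) ∧ ¬((¬Y ∨ ¬Y ∧ Y) ∧ ¬W)   — double negation
= ¬((¬Y ∨ ¬Y ∧ Y) ∧ ¬W)   — complement / identity
= ¬(¬Y ∧ ¬W)   — complement / identity
= Y ∨ W   — De Morgan

Y ∨ W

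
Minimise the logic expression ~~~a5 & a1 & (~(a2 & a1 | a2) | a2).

~~~a5 & a1 & (~(a2 & a1 | a2) | a2)
= ~~~a5 & a1 & (~a2 | a2)   — absorption
= ~a5 & a1 & (~a2 | a2)   — double negation
= ~a5 & a1   — complement / identity

~a5 & a1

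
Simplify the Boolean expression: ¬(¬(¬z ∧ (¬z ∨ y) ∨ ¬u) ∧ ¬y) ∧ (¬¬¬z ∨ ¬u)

¬z ∨ ¬u

¬(¬(¬z ∧ (¬z ∨ y) ∨ ¬u) ∧ ¬y) ∧ (¬¬¬z ∨ ¬u)
= ¬(¬(¬z ∨ ¬u) ∧ ¬y) ∧ (¬¬¬z ∨ ¬u)   [absorption]
= ¬(¬(¬z ∨ ¬u) ∧ ¬y) ∧ (¬z ∨ ¬u)   [double negation]
= (¬z ∨ ¬u ∨ y) ∧ (¬z ∨ ¬u)   [De Morgan]
= ¬z ∨ ¬u   [absorption]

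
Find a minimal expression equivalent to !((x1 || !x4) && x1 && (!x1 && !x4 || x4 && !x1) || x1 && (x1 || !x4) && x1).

!((x1 || !x4) && x1 && (!x1 && !x4 || x4 && !x1) || x1 && (x1 || !x4) && x1)
= !((x1 || !x4) && x1 && (!x1 && !x4 || x4 && !x1 || x1))   [distribution]
= !((x1 || !x4) && x1 && (!x1 || x1))   [distribution]
= !((x1 || !x4) && x1)   [complement / identity]
= !x1   [absorption]

!x1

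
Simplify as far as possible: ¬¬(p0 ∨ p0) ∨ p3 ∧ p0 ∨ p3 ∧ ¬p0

¬¬(p0 ∨ p0) ∨ p3 ∧ p0 ∨ p3 ∧ ¬p0
= ¬¬(p0 ∨ p0) ∨ p3
= p0 ∨ p0 ∨ p3
= p0 ∨ p3

p0 ∨ p3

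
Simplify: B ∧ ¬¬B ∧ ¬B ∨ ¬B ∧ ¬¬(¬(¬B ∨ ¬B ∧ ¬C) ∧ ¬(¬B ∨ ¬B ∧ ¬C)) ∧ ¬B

B ∧ ¬¬B ∧ ¬B ∨ ¬B ∧ ¬¬(¬(¬B ∨ ¬B ∧ ¬C) ∧ ¬(¬B ∨ ¬B ∧ ¬C)) ∧ ¬B
= B ∧ ¬¬B ∧ ¬B ∨ ¬B ∧ ¬¬¬(¬B ∨ ¬B ∧ ¬C) ∧ ¬B
= B ∧ ¬¬B ∧ ¬B ∨ ¬B ∧ ¬(¬B ∨ ¬B ∧ ¬C) ∧ ¬B
= B ∧ ¬¬B ∧ ¬B ∨ ¬B ∧ ¬¬B ∧ ¬B
= ¬¬B ∧ ¬B
= B ∧ ¬B
= False

False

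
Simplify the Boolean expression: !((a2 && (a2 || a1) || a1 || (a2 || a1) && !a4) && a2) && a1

!((a2 && (a2 || a1) || a1 || (a2 || a1) && !a4) && a2) && a1
= !((a2 || a1 || (a2 || a1) && !a4) && a2) && a1   (absorption)
= !((a2 || a1) && a2) && a1   (absorption)
= !a2 && a1   (absorption)

!a2 && a1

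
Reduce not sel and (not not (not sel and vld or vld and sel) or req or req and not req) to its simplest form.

not sel and (not not (not sel and vld or vld and sel) or req or req and not req)
= not sel and (not sel and vld or vld and sel or req or req and not req)   (double negation)
= not sel and (not sel and vld or vld and sel or req)   (complement / identity)
= not sel and ((not sel or sel) and vld or req)   (distribution)
= not sel and (vld or req)   (complement / identity)

not sel and (vld or req)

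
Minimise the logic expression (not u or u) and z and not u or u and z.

(not u or u) and z and not u or u and z
= z and not u or u and z
= z

z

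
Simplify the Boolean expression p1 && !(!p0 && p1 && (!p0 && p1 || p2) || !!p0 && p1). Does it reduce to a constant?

p1 && !(!p0 && p1 && (!p0 && p1 || p2) || !!p0 && p1)
= p1 && !(!p0 && p1 || !!p0 && p1)   [absorption]
= p1 && !(!p0 && p1 || p0 && p1)   [double negation]
= p1 && !p1   [distribution]
= false   [complement]

false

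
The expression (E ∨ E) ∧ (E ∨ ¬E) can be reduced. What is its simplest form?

E

(E ∨ E) ∧ (E ∨ ¬E)
= E ∧ ¬E ∨ E   [distribution]
= E   [complement / identity]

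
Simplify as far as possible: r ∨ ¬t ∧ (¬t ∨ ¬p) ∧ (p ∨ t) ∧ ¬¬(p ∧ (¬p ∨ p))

r ∨ ¬t ∧ p

r ∨ ¬t ∧ (¬t ∨ ¬p) ∧ (p ∨ t) ∧ ¬¬(p ∧ (¬p ∨ p))
= r ∨ ¬t ∧ (¬t ∨ ¬p) ∧ (p ∨ t) ∧ p ∧ (¬p ∨ p)   — double negation
= r ∨ ¬t ∧ (¬t ∨ ¬p) ∧ (p ∨ t) ∧ p   — complement / identity
= r ∨ ¬t ∧ (p ∨ t) ∧ p   — absorption
= r ∨ ¬t ∧ p   — absorption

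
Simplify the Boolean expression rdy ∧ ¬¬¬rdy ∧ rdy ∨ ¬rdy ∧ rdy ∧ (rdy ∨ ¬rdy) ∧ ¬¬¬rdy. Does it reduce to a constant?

rdy ∧ ¬¬¬rdy ∧ rdy ∨ ¬rdy ∧ rdy ∧ (rdy ∨ ¬rdy) ∧ ¬¬¬rdy
= rdy ∧ ¬¬¬rdy ∧ rdy ∨ ¬rdy ∧ rdy ∧ ¬¬¬rdy   (complement / identity)
= rdy ∧ ¬¬¬rdy   (distribution)
= rdy ∧ ¬rdy   (double negation)
= False   (complement)

False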